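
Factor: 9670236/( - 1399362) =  - 1611706/233227 = -2^1*59^( - 2)*67^( - 1 )*805853^1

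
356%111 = 23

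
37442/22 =18721/11 = 1701.91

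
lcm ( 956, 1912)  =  1912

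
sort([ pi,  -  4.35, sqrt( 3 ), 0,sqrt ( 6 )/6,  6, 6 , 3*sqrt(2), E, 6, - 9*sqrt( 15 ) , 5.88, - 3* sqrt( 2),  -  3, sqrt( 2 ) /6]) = [ - 9*sqrt( 15), - 4.35, - 3 *sqrt( 2) ,-3, 0, sqrt( 2)/6, sqrt(6)/6 , sqrt( 3),E,pi,  3  *  sqrt( 2), 5.88,6, 6,6]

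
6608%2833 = 942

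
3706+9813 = 13519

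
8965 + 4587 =13552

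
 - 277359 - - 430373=153014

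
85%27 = 4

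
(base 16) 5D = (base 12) 79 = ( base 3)10110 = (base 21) 49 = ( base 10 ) 93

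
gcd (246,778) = 2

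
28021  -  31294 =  - 3273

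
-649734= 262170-911904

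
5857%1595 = 1072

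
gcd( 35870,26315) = 5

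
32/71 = 32/71 = 0.45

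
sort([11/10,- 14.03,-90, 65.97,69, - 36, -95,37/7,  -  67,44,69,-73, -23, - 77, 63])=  [ -95, - 90, - 77,-73,  -  67,  -  36,  -  23,- 14.03, 11/10,  37/7, 44, 63, 65.97,69,  69]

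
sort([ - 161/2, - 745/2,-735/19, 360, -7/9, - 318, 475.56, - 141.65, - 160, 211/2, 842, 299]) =[  -  745/2, - 318, - 160, - 141.65, - 161/2, -735/19, - 7/9,211/2, 299, 360,475.56, 842 ]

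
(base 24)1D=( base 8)45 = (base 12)31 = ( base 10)37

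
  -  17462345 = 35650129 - 53112474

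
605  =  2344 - 1739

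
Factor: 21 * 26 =2^1*3^1 * 7^1*13^1 = 546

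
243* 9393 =2282499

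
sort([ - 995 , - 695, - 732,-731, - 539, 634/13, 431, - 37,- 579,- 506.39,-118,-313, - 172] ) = [ - 995, - 732, - 731 , - 695,  -  579,-539, - 506.39, - 313, - 172, - 118, - 37,634/13, 431 ]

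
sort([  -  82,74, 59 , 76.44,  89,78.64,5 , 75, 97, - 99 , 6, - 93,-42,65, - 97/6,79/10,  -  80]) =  [ -99 , - 93,-82, - 80,-42,  -  97/6, 5,  6, 79/10,  59,65, 74 , 75, 76.44, 78.64, 89, 97] 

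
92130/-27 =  - 30710/9 = - 3412.22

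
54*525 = 28350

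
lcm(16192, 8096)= 16192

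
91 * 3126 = 284466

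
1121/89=12+53/89 = 12.60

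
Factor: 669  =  3^1*223^1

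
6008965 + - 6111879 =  - 102914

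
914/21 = 43 + 11/21  =  43.52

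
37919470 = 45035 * 842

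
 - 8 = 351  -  359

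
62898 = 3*20966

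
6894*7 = 48258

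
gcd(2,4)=2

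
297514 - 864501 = -566987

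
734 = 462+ 272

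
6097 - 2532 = 3565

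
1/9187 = 1/9187 = 0.00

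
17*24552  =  417384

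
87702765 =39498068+48204697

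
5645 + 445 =6090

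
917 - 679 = 238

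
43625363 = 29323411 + 14301952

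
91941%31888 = 28165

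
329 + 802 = 1131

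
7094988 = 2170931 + 4924057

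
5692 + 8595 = 14287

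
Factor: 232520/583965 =2^3*3^(  -  2 )*19^( - 1 )* 683^( - 1 )*5813^1 = 46504/116793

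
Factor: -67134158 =  -  2^1*7^1*13^1*31^1*73^1*163^1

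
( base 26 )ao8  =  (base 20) i9c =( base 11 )5610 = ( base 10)7392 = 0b1110011100000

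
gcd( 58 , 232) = 58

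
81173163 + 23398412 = 104571575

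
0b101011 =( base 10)43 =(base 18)27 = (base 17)29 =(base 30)1D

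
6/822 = 1/137 = 0.01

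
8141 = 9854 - 1713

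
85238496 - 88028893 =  - 2790397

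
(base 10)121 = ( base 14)89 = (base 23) 56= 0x79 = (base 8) 171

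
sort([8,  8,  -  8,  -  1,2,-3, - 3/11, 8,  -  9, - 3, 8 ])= [ - 9, - 8, - 3, - 3, - 1 , - 3/11, 2, 8 , 8,8, 8 ]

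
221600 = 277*800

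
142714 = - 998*( - 143)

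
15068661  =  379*39759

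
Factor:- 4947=-3^1*17^1*97^1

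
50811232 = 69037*736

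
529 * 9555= 5054595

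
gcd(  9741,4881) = 3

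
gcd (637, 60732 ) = 7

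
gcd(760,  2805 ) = 5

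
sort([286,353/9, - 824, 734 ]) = [ - 824,  353/9,286, 734]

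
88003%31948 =24107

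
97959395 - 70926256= 27033139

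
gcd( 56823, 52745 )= 1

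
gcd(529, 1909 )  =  23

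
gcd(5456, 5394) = 62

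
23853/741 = 32 + 47/247  =  32.19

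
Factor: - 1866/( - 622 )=3^1 = 3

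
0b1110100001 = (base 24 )1eh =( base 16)3A1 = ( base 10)929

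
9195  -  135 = 9060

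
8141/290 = 28 + 21/290 = 28.07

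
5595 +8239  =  13834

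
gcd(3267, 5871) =3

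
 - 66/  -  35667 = 22/11889 =0.00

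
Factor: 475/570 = 2^ ( - 1) * 3^ (-1 )*5^1 = 5/6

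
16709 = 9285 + 7424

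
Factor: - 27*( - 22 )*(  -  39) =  - 23166 = - 2^1*3^4  *11^1*13^1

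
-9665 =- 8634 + -1031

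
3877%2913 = 964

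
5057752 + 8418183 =13475935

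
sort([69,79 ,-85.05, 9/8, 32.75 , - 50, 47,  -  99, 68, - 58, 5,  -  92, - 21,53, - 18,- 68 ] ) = [ - 99, - 92, - 85.05,-68, - 58, - 50, - 21, - 18, 9/8, 5,32.75,47, 53, 68, 69, 79] 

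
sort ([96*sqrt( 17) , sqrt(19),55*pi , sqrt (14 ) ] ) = [sqrt( 14),sqrt( 19),55*pi,96*sqrt( 17 )]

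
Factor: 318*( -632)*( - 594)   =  2^5*3^4*11^1 * 53^1*79^1=119379744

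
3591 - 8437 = - 4846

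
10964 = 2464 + 8500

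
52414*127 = 6656578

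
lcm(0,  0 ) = 0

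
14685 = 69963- 55278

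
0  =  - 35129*0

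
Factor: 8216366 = 2^1*4108183^1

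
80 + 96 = 176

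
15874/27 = 587+ 25/27 = 587.93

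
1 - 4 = -3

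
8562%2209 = 1935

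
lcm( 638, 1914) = 1914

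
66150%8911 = 3773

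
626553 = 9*69617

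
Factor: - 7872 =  - 2^6*3^1*41^1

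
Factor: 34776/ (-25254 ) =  - 84/61  =  -  2^2*3^1 * 7^1*61^ (-1)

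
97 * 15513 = 1504761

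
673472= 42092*16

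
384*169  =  64896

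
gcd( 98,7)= 7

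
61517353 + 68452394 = 129969747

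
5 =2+3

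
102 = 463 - 361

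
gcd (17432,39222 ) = 4358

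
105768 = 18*5876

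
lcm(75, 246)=6150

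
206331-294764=  -  88433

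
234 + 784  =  1018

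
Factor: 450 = 2^1*3^2*5^2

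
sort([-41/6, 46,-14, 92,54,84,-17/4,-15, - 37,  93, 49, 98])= [-37,  -  15, -14, - 41/6, - 17/4,46,49, 54,84, 92 , 93, 98] 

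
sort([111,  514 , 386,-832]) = [- 832, 111 , 386,514]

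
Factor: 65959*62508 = 2^2*3^1*71^1*929^1*5209^1 = 4122965172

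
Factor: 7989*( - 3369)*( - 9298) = 250255121418 =2^1*3^2 * 1123^1*2663^1*4649^1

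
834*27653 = 23062602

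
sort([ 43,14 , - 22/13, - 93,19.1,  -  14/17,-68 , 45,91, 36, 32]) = [  -  93, - 68 , - 22/13,  -  14/17,14,19.1, 32, 36,43,45, 91]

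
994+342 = 1336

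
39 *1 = 39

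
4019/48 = 83 + 35/48 = 83.73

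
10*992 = 9920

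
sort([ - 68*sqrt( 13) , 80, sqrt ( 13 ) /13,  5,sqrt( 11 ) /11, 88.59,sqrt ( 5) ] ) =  [-68*sqrt( 13 ), sqrt(13 )/13, sqrt(11 ) /11 , sqrt ( 5 ),5, 80 , 88.59 ] 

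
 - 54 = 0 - 54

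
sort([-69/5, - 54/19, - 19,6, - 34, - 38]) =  [ - 38, - 34, - 19, - 69/5, - 54/19, 6 ]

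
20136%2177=543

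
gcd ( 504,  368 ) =8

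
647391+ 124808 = 772199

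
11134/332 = 5567/166 =33.54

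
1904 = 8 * 238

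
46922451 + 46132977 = 93055428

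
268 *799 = 214132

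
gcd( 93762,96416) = 2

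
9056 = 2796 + 6260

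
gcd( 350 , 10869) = 1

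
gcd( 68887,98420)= 7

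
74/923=74/923 = 0.08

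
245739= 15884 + 229855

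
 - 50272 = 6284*( - 8 )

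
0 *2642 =0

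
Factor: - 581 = - 7^1 * 83^1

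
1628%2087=1628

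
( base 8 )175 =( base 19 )6b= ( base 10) 125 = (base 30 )45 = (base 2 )1111101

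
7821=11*711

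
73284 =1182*62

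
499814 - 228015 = 271799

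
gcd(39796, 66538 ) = 2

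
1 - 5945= - 5944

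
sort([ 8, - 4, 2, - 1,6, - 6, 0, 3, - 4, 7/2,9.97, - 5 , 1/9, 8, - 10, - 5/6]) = [ - 10, - 6, - 5,- 4,  -  4,-1, - 5/6,0,1/9, 2, 3, 7/2,6, 8,8,9.97]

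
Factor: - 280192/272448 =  - 398/387 = - 2^1*3^( - 2 )*43^( - 1)* 199^1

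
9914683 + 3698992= 13613675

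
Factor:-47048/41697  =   - 2^3*3^( - 2)*41^( - 1)*113^( - 1)*5881^1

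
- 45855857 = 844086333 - 889942190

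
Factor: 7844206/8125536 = 3922103/4062768 = 2^( - 4 )*3^(-1)*47^1*53^( -1 )*1597^( - 1)*83449^1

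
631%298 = 35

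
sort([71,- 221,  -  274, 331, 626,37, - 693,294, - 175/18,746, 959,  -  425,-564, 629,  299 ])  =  [ - 693, - 564, - 425, - 274, - 221, - 175/18,37,71, 294, 299, 331, 626, 629, 746, 959]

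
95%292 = 95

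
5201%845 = 131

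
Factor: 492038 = 2^1*157^1* 1567^1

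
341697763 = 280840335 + 60857428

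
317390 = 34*9335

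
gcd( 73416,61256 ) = 152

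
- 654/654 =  - 1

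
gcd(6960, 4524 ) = 348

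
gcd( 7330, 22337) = 1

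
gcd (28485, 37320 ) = 15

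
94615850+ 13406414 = 108022264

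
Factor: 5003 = 5003^1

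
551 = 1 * 551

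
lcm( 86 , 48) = 2064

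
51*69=3519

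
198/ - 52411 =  - 198/52411 = - 0.00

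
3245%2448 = 797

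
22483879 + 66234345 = 88718224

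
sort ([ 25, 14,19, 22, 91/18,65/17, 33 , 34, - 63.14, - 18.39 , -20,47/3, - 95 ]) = [ - 95,-63.14,-20, - 18.39, 65/17,91/18,14,47/3,19,22, 25,33,34]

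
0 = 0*40721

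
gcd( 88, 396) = 44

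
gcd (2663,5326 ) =2663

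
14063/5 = 2812 + 3/5 =2812.60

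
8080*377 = 3046160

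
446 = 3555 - 3109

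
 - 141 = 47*( - 3 )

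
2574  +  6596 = 9170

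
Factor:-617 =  - 617^1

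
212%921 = 212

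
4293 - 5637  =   - 1344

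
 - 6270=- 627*10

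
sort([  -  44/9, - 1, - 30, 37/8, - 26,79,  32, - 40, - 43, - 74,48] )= [ - 74, - 43, - 40, - 30,-26,-44/9, - 1, 37/8, 32,  48,79]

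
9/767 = 9/767  =  0.01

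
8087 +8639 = 16726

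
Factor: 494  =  2^1*13^1*19^1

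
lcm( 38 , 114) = 114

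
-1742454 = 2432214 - 4174668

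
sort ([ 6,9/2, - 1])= [ - 1, 9/2, 6 ] 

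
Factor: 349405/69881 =5^1 =5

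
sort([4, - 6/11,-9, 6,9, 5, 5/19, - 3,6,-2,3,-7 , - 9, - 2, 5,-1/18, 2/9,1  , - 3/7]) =[-9, - 9,  -  7, - 3,  -  2,-2, - 6/11, -3/7,-1/18, 2/9,5/19, 1, 3, 4,5, 5,6, 6, 9 ] 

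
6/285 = 2/95 = 0.02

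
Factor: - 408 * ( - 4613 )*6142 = 2^4*3^1*7^1*17^1*37^1*83^1*659^1 = 11559882768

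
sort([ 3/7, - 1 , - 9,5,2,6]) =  [-9, - 1, 3/7,2,5,6] 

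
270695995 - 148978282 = 121717713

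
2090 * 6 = 12540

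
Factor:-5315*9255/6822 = -2^( -1 )*3^( - 1)*5^2*379^( - 1)*617^1*1063^1 = -16396775/2274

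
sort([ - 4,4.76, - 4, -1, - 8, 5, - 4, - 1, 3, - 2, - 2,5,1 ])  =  [ -8, - 4,-4,-4, -2,-2, - 1, - 1,1,3,4.76, 5, 5 ]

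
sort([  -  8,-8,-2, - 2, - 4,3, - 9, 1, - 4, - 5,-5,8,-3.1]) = [ - 9,-8, - 8, - 5, - 5, - 4,  -  4, - 3.1,  -  2,  -  2,1,3, 8] 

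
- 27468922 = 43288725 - 70757647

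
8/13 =8/13 =0.62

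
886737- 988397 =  - 101660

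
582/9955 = 582/9955=   0.06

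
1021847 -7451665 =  - 6429818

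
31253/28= 1116 + 5/28 = 1116.18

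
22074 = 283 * 78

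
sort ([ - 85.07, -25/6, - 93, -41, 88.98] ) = [-93, - 85.07,- 41, - 25/6, 88.98 ] 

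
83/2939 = 83/2939 = 0.03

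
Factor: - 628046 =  - 2^1 * 241^1* 1303^1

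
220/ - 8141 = - 1 + 7921/8141 = - 0.03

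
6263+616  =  6879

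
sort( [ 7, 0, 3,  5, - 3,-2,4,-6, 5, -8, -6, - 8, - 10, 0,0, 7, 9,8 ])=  [ - 10,- 8, - 8,-6, - 6,-3,-2,0 , 0, 0,3, 4, 5,5,  7, 7,8, 9]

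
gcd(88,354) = 2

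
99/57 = 33/19 = 1.74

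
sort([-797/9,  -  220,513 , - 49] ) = [ - 220,- 797/9, - 49,513] 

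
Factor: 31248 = 2^4*3^2*7^1*31^1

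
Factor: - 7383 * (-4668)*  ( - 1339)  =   - 2^2*3^2*13^1 * 23^1*103^1*107^1 * 389^1= - 46147087116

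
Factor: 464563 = 11^1*157^1*269^1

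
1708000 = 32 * 53375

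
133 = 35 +98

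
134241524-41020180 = 93221344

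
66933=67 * 999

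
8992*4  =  35968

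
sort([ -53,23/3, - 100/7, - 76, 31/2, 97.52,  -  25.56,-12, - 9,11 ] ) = [  -  76,  -  53,-25.56, - 100/7,  -  12, - 9,23/3, 11,31/2,97.52]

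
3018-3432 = -414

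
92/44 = 2+ 1/11 = 2.09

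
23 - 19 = 4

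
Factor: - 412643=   -  7^1*11^1*23^1*233^1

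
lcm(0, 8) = 0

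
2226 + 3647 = 5873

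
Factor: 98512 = 2^4 * 47^1 * 131^1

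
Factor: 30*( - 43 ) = - 2^1*3^1 * 5^1*43^1 = - 1290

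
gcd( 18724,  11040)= 4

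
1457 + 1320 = 2777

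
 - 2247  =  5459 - 7706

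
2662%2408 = 254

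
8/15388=2/3847  =  0.00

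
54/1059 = 18/353 =0.05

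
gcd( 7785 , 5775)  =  15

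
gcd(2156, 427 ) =7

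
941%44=17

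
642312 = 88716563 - 88074251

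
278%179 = 99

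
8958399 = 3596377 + 5362022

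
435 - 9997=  - 9562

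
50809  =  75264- 24455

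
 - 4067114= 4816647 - 8883761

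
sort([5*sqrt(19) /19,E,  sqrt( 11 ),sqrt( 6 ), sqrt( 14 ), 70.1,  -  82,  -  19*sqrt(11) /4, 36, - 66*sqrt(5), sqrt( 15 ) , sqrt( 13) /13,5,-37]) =[ - 66 * sqrt(5 ), - 82, - 37, - 19*sqrt( 11 )/4, sqrt(13) /13 , 5*sqrt(19) /19, sqrt(6 ),E, sqrt (11),  sqrt( 14),sqrt(15 ), 5, 36, 70.1]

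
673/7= 96 + 1/7 = 96.14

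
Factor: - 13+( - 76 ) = -89^1 =- 89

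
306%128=50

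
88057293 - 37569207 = 50488086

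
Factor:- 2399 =  -  2399^1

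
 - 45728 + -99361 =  - 145089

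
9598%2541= 1975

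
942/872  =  471/436 = 1.08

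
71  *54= 3834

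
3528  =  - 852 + 4380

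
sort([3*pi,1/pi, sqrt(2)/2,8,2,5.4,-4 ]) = [-4 , 1/pi,sqrt(2)/2  ,  2,5.4,8,3 *pi]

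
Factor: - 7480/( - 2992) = 5/2 = 2^( - 1 )*5^1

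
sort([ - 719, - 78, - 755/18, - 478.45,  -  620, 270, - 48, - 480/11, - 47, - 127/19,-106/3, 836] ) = [ - 719 , - 620,-478.45, - 78, - 48, -47, - 480/11, - 755/18, - 106/3, - 127/19,270, 836 ] 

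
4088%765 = 263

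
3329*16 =53264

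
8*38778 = 310224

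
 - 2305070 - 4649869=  - 6954939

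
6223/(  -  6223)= - 1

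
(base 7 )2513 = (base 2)1110101101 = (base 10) 941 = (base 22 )1KH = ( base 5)12231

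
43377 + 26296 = 69673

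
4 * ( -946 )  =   - 3784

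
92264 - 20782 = 71482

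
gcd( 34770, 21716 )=122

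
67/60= 1 +7/60 = 1.12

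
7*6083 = 42581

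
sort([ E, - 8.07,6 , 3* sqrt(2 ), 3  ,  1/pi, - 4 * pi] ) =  [-4 * pi,-8.07, 1/pi, E, 3,3*sqrt( 2 ),6 ]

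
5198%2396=406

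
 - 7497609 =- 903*8303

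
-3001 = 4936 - 7937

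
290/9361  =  290/9361= 0.03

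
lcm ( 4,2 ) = 4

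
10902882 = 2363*4614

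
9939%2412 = 291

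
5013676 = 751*6676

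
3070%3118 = 3070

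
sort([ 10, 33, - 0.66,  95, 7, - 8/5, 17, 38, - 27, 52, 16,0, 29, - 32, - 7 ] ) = [-32 , - 27, - 7, - 8/5, - 0.66,0,7  ,  10,16,17,  29, 33, 38, 52 , 95]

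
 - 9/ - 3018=3/1006  =  0.00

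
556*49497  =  27520332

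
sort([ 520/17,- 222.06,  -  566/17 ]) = [  -  222.06,-566/17,  520/17 ] 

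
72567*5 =362835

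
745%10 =5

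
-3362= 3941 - 7303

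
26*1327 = 34502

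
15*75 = 1125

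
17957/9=17957/9= 1995.22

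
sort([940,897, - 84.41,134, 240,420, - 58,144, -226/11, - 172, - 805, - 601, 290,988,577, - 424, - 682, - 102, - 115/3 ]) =[ - 805, - 682, - 601, - 424, -172,-102,-84.41,-58, - 115/3, - 226/11,134, 144,240, 290,420,577,897,940,988 ]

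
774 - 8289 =-7515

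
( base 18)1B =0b11101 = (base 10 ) 29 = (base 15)1e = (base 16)1d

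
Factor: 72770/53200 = 2^ ( - 3 )*5^( - 1)*7^( - 1 )*383^1 = 383/280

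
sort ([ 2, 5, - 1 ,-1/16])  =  [-1,-1/16,2,  5]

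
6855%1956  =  987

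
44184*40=1767360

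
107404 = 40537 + 66867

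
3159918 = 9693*326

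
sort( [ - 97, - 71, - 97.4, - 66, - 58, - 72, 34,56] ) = [ - 97.4, - 97, - 72, - 71, - 66,-58, 34,56] 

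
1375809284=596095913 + 779713371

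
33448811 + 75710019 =109158830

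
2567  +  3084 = 5651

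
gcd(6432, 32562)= 402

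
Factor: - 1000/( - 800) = 5/4= 2^( -2)*5^1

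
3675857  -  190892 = 3484965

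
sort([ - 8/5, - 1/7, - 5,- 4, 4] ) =[ - 5, - 4, - 8/5, - 1/7 , 4 ]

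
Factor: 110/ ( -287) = -2^1 * 5^1*7^( - 1)*11^1*41^( - 1)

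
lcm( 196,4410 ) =8820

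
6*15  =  90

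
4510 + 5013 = 9523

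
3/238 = 3/238 = 0.01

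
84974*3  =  254922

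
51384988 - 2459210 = 48925778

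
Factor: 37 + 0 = 37 = 37^1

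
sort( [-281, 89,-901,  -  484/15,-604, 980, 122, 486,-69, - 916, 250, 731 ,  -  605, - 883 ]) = [-916, - 901,-883, - 605,-604, - 281,-69,-484/15, 89, 122,  250,486, 731, 980] 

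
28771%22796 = 5975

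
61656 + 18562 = 80218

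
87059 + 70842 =157901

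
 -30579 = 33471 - 64050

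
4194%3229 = 965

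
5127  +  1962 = 7089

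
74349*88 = 6542712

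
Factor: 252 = 2^2*3^2*7^1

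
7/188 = 7/188 = 0.04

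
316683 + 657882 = 974565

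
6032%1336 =688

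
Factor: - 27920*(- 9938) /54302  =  2^4 * 5^1 *19^( - 1 )*349^1*1429^( - 1 )*4969^1  =  138734480/27151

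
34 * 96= 3264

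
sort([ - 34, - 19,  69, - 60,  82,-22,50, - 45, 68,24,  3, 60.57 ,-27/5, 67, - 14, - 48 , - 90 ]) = [-90, - 60, - 48, -45, - 34, - 22, - 19 , - 14 , - 27/5 , 3,  24, 50, 60.57,67,  68,69,  82]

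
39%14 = 11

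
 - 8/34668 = - 2/8667 = - 0.00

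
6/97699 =6/97699 = 0.00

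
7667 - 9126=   -  1459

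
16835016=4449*3784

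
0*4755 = 0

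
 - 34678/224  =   - 155 +3/16 =-154.81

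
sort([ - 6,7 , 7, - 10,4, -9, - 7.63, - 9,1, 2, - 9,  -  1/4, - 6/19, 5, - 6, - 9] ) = [ - 10,-9, - 9,-9, - 9, - 7.63, - 6, - 6, - 6/19, - 1/4,1 , 2, 4,5, 7,7 ]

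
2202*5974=13154748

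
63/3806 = 63/3806 = 0.02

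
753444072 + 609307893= 1362751965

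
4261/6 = 4261/6  =  710.17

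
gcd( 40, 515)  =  5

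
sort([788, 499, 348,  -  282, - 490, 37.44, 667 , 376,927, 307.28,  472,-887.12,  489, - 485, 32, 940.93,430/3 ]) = [ - 887.12, - 490, - 485, - 282,32 , 37.44, 430/3, 307.28, 348, 376, 472 , 489,  499,667,  788 , 927, 940.93] 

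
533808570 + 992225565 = 1526034135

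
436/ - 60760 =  - 109/15190 = -0.01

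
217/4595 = 217/4595 =0.05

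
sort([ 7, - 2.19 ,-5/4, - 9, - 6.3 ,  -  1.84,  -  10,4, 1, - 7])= [- 10, - 9,-7, - 6.3,- 2.19, - 1.84, - 5/4,1, 4,7]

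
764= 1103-339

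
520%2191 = 520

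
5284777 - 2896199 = 2388578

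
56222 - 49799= 6423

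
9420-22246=-12826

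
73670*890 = 65566300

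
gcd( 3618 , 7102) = 134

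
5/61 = 5/61 = 0.08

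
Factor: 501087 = 3^1 * 19^1*59^1*149^1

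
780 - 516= 264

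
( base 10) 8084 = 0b1111110010100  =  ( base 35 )6KY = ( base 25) cn9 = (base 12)4818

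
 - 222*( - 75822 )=16832484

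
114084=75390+38694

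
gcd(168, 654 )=6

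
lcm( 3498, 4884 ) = 258852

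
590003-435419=154584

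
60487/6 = 10081  +  1/6 = 10081.17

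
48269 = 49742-1473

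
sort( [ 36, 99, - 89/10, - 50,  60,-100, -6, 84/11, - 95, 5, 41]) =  [ - 100, - 95, - 50,  -  89/10, - 6,  5 , 84/11, 36,  41, 60,99 ]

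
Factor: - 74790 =-2^1*3^3*5^1*277^1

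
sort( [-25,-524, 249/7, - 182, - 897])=[ - 897,-524,-182, - 25, 249/7]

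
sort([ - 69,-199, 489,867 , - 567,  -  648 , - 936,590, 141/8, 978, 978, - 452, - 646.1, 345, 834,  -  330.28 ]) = [ - 936, - 648, - 646.1, - 567, - 452,- 330.28, - 199 ,  -  69 , 141/8, 345,489,590, 834,867, 978, 978]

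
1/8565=1/8565 = 0.00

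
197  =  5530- 5333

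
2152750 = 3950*545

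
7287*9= 65583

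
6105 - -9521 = 15626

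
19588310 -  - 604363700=623952010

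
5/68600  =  1/13720 = 0.00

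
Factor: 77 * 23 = 7^1*11^1*23^1 = 1771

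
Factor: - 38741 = -19^1*2039^1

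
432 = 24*18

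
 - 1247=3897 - 5144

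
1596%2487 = 1596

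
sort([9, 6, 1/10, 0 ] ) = [0, 1/10, 6, 9 ] 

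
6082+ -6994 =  - 912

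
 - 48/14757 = - 16/4919 = - 0.00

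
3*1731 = 5193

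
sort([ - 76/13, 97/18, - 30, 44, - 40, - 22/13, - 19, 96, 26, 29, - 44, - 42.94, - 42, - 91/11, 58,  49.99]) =[ - 44, - 42.94 , - 42,  -  40, - 30,- 19, - 91/11, - 76/13 , - 22/13,97/18,  26,29,44,49.99,58,96]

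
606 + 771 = 1377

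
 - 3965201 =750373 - 4715574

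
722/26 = 27+10/13  =  27.77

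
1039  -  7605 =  - 6566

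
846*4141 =3503286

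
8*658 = 5264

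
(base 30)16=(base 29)17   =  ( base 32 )14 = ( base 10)36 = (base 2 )100100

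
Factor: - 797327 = - 41^1 * 19447^1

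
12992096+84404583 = 97396679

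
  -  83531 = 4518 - 88049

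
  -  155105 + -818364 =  - 973469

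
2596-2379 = 217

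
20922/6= 3487= 3487.00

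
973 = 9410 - 8437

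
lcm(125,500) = 500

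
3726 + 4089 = 7815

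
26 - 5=21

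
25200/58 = 12600/29 =434.48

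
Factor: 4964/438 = 2^1*3^ ( - 1 )*17^1   =  34/3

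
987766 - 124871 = 862895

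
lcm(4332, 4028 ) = 229596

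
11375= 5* 2275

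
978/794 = 1+ 92/397 = 1.23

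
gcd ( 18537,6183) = 3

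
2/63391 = 2/63391 = 0.00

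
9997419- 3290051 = 6707368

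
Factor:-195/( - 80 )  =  39/16= 2^( - 4 ) * 3^1 * 13^1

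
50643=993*51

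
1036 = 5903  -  4867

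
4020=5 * 804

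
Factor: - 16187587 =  - 13^1*17^1 * 89^1*823^1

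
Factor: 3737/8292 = 2^(-2)*3^( - 1)* 37^1*101^1*691^( - 1) 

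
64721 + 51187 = 115908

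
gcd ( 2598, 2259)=3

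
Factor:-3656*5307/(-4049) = 2^3*3^1*29^1*61^1*457^1*4049^( - 1 ) =19402392/4049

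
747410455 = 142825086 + 604585369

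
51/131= 51/131 =0.39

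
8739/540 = 971/60= 16.18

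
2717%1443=1274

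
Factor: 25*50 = 2^1*5^4 = 1250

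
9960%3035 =855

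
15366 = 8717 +6649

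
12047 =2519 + 9528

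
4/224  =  1/56 = 0.02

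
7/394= 7/394 = 0.02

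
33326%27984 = 5342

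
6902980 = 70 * 98614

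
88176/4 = 22044 = 22044.00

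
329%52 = 17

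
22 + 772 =794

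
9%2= 1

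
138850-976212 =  - 837362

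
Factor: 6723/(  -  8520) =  - 2241/2840 = -2^( - 3) * 3^3*5^( - 1)*71^(-1 )*83^1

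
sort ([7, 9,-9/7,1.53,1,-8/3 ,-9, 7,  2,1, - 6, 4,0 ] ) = [-9, - 6, - 8/3,- 9/7,0 , 1, 1,1.53,2 , 4 , 7,7,9 ]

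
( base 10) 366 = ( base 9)446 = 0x16e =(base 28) d2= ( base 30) c6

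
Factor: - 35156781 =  -3^3*11^1*118373^1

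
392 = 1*392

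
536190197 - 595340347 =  -59150150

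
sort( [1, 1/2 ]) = [1/2, 1]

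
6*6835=41010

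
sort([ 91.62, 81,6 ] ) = [ 6,81, 91.62]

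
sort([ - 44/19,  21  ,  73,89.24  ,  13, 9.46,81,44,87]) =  [ - 44/19, 9.46 , 13, 21,44,73,  81, 87,89.24]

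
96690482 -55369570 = 41320912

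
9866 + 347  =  10213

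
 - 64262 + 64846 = 584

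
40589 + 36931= 77520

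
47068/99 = 47068/99 = 475.43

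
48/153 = 16/51 =0.31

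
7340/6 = 1223 + 1/3 = 1223.33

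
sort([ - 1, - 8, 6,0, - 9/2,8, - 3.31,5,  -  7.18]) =[ - 8 ,- 7.18, - 9/2, - 3.31,-1,0, 5,6 , 8 ] 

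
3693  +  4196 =7889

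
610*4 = 2440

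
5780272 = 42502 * 136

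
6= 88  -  82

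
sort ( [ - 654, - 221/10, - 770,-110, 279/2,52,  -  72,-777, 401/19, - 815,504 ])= [-815,-777, - 770,-654, - 110, - 72, - 221/10, 401/19,52, 279/2,504 ] 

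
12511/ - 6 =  - 2086 + 5/6 = - 2085.17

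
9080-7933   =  1147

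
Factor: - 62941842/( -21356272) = 1015191/344456 = 2^(  -  3 ) * 3^2*7^(  -  1)*6151^ (-1)*112799^1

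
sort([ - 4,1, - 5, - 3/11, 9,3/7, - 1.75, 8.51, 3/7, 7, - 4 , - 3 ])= [ - 5, - 4, - 4, - 3,-1.75, - 3/11,3/7,3/7, 1, 7, 8.51, 9]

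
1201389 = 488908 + 712481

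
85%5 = 0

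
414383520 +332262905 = 746646425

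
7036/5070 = 3518/2535 = 1.39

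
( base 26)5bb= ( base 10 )3677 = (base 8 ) 7135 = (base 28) 4j9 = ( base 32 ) 3IT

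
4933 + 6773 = 11706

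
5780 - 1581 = 4199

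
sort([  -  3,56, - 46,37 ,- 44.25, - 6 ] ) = [-46, - 44.25, - 6,-3,37,56 ]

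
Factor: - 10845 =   -  3^2*5^1*241^1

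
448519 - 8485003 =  - 8036484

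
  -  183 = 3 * ( - 61) 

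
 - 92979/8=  - 92979/8 = - 11622.38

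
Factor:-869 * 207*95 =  - 17088885 = -3^2*5^1*11^1*19^1*23^1* 79^1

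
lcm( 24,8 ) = 24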